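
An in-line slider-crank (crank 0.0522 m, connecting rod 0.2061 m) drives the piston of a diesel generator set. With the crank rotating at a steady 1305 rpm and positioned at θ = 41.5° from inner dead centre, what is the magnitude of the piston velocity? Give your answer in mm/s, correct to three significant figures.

5640

ω = 2π·1305/60 = 136.7 rad/s
For an in-line slider-crank, x = r cosθ + √(L² − r² sin²θ), so v = −rω sinθ·[1 + r cosθ/√(L² − r² sin²θ)].
With r = 0.0522 m, L = 0.2061 m, θ = 41.5°: √(L² − r² sin²θ) = 0.20318 m.
v = −0.0522·136.7·0.66262·[1 + 0.0522·0.74896/0.20318] = -5.6364 m/s.
|v| = 5.6364 m/s = 5636.4 mm/s.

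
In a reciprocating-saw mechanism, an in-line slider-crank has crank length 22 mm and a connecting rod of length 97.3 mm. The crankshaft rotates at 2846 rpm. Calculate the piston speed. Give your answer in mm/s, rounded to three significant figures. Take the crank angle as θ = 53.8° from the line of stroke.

6010

ω = 2π·2846/60 = 298 rad/s
For an in-line slider-crank, x = r cosθ + √(L² − r² sin²θ), so v = −rω sinθ·[1 + r cosθ/√(L² − r² sin²θ)].
With r = 0.022 m, L = 0.0973 m, θ = 53.8°: √(L² − r² sin²θ) = 0.095667 m.
v = −0.022·298·0.80696·[1 + 0.022·0.59061/0.095667] = -6.0096 m/s.
|v| = 6.0096 m/s = 6009.6 mm/s.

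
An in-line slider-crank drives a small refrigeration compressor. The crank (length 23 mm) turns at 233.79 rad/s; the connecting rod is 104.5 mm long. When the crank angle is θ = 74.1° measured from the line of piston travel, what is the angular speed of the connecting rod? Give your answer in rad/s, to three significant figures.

ω = 233.8 rad/s
The rod makes angle φ with the slider axis where L sinφ = r sinθ; differentiating, L cosφ·φ̇ = r ω cosθ.
L cosφ = √(L² − r² sin²θ) = 0.10213 m.
|ω_rod| = r ω |cosθ| / √(L² − r² sin²θ) = 0.023·233.8·0.27396/0.10213 = 14.424 rad/s.

14.4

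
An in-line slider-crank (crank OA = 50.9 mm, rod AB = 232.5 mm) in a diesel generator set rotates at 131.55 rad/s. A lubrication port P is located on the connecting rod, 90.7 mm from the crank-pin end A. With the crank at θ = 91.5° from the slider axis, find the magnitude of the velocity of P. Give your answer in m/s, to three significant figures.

6.68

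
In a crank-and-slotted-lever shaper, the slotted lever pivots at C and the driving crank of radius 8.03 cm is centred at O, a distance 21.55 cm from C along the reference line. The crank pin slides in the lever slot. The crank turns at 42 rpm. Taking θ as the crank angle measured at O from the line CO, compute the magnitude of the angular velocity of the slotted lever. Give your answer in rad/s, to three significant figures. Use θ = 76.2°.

0.761

ω = 4.398 rad/s (from 42 rpm).
Crank pin A relative to C: A = (d + r cosθ, r sinθ); lever angle φ = atan2(r sinθ, d + r cosθ).
Differentiating tanφ: φ̇ = rω(d cosθ + r)/(d² + r² + 2dr cosθ).
d² + r² + 2dr cosθ = |CA|² = 0.0611438 m²;  d cosθ + r = +0.1317 m.
|ω_lever| = |0.0803·4.398·+0.1317| / 0.0611438 = 0.76075 rad/s.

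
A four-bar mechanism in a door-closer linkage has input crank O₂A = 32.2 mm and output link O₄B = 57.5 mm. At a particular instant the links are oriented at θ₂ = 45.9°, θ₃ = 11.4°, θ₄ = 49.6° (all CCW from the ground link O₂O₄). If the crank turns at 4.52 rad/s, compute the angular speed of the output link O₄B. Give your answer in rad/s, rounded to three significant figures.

2.32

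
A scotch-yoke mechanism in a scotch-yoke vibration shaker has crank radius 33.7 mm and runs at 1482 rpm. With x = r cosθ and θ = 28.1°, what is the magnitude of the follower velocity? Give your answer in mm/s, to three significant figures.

ω = 155.2 rad/s (from 1482 rpm).
x = r cosθ ⇒ ẋ = −rω sinθ.
|v| = rω|sinθ| = 0.0337·155.2·|sin 28.1°| = 2.4634 m/s = 2463.4 mm/s.

2460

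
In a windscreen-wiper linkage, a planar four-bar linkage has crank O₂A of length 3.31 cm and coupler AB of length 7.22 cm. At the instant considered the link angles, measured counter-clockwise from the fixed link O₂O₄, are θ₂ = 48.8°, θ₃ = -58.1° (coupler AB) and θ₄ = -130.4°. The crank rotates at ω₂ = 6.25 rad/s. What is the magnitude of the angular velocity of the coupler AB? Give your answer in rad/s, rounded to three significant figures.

ω₂ = 6.25 rad/s
Differentiating the loop-closure r₂e^{iθ₂}+r₃e^{iθ₃}=r₁+r₄e^{iθ₄} gives r₂ω₂e^{iθ₂}+r₃ω₃e^{iθ₃}=r₄ω₄e^{iθ₄}.
Eliminating the other unknown: ω₃ = r₂ω₂ sin(θ₄−θ₂) / [r₃ sin(θ₃−θ₄)].
Numerator sine = -0.01396; denominator sine = +0.95266.
Result = 0.0331·6.25·(-0.01396) / (0.0722·(+0.95266)) = -0.041994 rad/s; magnitude 0.041994 rad/s.

0.0420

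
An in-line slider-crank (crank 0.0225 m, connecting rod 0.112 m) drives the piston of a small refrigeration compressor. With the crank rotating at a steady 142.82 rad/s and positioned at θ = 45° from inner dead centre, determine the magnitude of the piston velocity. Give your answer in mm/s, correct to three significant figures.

ω = 142.8 rad/s
For an in-line slider-crank, x = r cosθ + √(L² − r² sin²θ), so v = −rω sinθ·[1 + r cosθ/√(L² − r² sin²θ)].
With r = 0.0225 m, L = 0.112 m, θ = 45°: √(L² − r² sin²θ) = 0.11086 m.
v = −0.0225·142.8·0.70711·[1 + 0.0225·0.70711/0.11086] = -2.5983 m/s.
|v| = 2.5983 m/s = 2598.3 mm/s.

2600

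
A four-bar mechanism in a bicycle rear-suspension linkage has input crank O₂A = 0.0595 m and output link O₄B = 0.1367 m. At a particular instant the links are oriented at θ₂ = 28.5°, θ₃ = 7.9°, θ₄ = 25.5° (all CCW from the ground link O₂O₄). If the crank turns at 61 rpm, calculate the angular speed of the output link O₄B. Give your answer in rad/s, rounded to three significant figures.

ω₂ = 6.388 rad/s (from 61 rpm).
Differentiating the loop-closure r₂e^{iθ₂}+r₃e^{iθ₃}=r₁+r₄e^{iθ₄} gives r₂ω₂e^{iθ₂}+r₃ω₃e^{iθ₃}=r₄ω₄e^{iθ₄}.
Eliminating the other unknown: ω₄ = r₂ω₂ sin(θ₂−θ₃) / [r₄ sin(θ₄−θ₃)].
Numerator sine = +0.35184; denominator sine = +0.30237.
Result = 0.0595·6.388·(+0.35184) / (0.1367·(+0.30237)) = +3.2353 rad/s; magnitude 3.2353 rad/s.

3.24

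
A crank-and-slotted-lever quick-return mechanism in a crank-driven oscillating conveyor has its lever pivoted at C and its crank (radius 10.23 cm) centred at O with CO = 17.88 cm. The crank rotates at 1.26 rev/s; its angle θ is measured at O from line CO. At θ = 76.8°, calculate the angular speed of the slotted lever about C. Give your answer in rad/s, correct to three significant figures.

2.28

ω = 7.917 rad/s (from 1.26 rev/s).
Crank pin A relative to C: A = (d + r cosθ, r sinθ); lever angle φ = atan2(r sinθ, d + r cosθ).
Differentiating tanφ: φ̇ = rω(d cosθ + r)/(d² + r² + 2dr cosθ).
d² + r² + 2dr cosθ = |CA|² = 0.0507884 m²;  d cosθ + r = +0.14313 m.
|ω_lever| = |0.1023·7.917·+0.14313| / 0.0507884 = 2.2824 rad/s.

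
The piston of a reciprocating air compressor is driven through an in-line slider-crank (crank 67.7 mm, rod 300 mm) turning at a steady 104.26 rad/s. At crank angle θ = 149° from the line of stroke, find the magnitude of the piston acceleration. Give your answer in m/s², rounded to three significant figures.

551

ω = 104.3 rad/s
x(θ) = r cosθ + √(L² − r² sin²θ); with ω constant, a = ω²·d²x/dθ².
d²x/dθ² = −r cosθ − r²(cos2θ)/√u − r⁴ sin²2θ/(4u^{3/2}),  u = L² − r² sin²θ = 0.0887842 m².
Substituting r = 0.0677 m, L = 0.3 m, θ = 149°: d²x/dθ² = +0.050654 m.
a = ω²·d²x/dθ² = (104.3)²·(+0.050654) = +550.62 m/s²;  |a| = 550.62 m/s².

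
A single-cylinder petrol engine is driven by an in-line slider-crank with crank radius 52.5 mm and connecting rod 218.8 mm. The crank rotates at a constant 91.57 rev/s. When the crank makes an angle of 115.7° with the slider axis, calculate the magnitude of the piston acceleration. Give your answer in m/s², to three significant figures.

10200

ω = 2π·91.6 = 575.4 rad/s
x(θ) = r cosθ + √(L² − r² sin²θ); with ω constant, a = ω²·d²x/dθ².
d²x/dθ² = −r cosθ − r²(cos2θ)/√u − r⁴ sin²2θ/(4u^{3/2}),  u = L² − r² sin²θ = 0.0456355 m².
Substituting r = 0.0525 m, L = 0.2188 m, θ = 115.7°: d²x/dθ² = +0.030698 m.
a = ω²·d²x/dθ² = (575.4)²·(+0.030698) = +10162 m/s²;  |a| = 10162 m/s².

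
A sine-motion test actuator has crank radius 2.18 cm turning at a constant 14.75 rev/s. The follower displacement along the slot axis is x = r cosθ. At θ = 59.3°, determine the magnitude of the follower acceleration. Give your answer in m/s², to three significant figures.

ω = 92.68 rad/s (from 14.75 rev/s).
x = r cosθ ⇒ ẍ = −rω² cosθ (ω constant).
|a| = rω²|cosθ| = 0.0218·(92.68)²·|cos 59.3°| = 95.594 m/s².

95.6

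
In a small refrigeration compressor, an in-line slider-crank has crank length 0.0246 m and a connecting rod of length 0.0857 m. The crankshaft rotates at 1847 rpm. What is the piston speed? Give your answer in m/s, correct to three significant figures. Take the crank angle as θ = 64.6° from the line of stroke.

ω = 2π·1847/60 = 193.4 rad/s
For an in-line slider-crank, x = r cosθ + √(L² − r² sin²θ), so v = −rω sinθ·[1 + r cosθ/√(L² − r² sin²θ)].
With r = 0.0246 m, L = 0.0857 m, θ = 64.6°: √(L² − r² sin²θ) = 0.082769 m.
v = −0.0246·193.4·0.90334·[1 + 0.0246·0.42894/0.082769] = -4.8461 m/s.
|v| = 4.8461 m/s.

4.85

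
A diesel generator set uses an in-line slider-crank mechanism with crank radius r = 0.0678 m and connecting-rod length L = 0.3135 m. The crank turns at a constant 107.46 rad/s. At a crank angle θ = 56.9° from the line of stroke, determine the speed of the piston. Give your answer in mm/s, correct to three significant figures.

6840

ω = 107.5 rad/s
For an in-line slider-crank, x = r cosθ + √(L² − r² sin²θ), so v = −rω sinθ·[1 + r cosθ/√(L² − r² sin²θ)].
With r = 0.0678 m, L = 0.3135 m, θ = 56.9°: √(L² − r² sin²θ) = 0.30831 m.
v = −0.0678·107.5·0.83772·[1 + 0.0678·0.54610/0.30831] = -6.8364 m/s.
|v| = 6.8364 m/s = 6836.4 mm/s.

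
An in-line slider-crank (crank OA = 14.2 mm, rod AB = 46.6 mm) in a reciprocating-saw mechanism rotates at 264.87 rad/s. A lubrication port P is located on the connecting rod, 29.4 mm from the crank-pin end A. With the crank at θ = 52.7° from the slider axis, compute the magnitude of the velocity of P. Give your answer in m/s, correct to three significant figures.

3.46

ω = 264.9 rad/s.  Crank-pin speed |V_A| = rω = 3.7612 m/s, perpendicular to OA.
Rod angle: sinφ = −(r/L) sinθ ⇒ φ = -14.028°; ω_rod = −rω cosθ/√(L²−r²sin²θ) = -50.414 rad/s.
V_P = V_A + ω_rod × AP, with AP = 0.0294 m along the rod.
Components: V_Px = −rω sinθ − a·ω_rod·sinφ = -3.3512 m/s;  V_Py = rω cosθ + a·ω_rod·cosφ = +0.84126 m/s.
|V_P| = √(V_Px² + V_Py²) = 3.4551 m/s.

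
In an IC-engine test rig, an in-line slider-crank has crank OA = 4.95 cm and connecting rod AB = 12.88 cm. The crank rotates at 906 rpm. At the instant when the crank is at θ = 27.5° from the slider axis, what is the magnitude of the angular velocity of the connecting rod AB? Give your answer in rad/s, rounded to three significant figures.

ω = 94.88 rad/s (converted from 906 rpm).
The rod makes angle φ with the slider axis where L sinφ = r sinθ; differentiating, L cosφ·φ̇ = r ω cosθ.
L cosφ = √(L² − r² sin²θ) = 0.12676 m.
|ω_rod| = r ω |cosθ| / √(L² − r² sin²θ) = 0.0495·94.88·0.88701/0.12676 = 32.864 rad/s.

32.9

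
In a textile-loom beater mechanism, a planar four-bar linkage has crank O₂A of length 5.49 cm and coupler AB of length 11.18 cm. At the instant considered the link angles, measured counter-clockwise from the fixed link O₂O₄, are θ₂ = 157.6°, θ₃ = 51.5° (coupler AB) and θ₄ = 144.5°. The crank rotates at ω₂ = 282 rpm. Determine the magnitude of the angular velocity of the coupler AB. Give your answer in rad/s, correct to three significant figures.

3.29

ω₂ = 29.53 rad/s (from 282 rpm).
Differentiating the loop-closure r₂e^{iθ₂}+r₃e^{iθ₃}=r₁+r₄e^{iθ₄} gives r₂ω₂e^{iθ₂}+r₃ω₃e^{iθ₃}=r₄ω₄e^{iθ₄}.
Eliminating the other unknown: ω₃ = r₂ω₂ sin(θ₄−θ₂) / [r₃ sin(θ₃−θ₄)].
Numerator sine = -0.22665; denominator sine = -0.99863.
Result = 0.0549·29.53·(-0.22665) / (0.1118·(-0.99863)) = +3.2913 rad/s; magnitude 3.2913 rad/s.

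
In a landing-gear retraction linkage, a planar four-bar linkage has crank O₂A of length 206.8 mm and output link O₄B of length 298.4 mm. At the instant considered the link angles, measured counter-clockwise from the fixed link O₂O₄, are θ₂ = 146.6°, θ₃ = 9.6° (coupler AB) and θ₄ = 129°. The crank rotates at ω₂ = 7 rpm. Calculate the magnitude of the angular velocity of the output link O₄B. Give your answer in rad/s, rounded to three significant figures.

0.398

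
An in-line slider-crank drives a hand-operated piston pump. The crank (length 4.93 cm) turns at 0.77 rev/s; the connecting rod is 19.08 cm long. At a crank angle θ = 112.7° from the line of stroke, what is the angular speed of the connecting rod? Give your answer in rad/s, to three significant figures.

0.497

ω = 4.838 rad/s (converted from 0.77 rev/s).
The rod makes angle φ with the slider axis where L sinφ = r sinθ; differentiating, L cosφ·φ̇ = r ω cosθ.
L cosφ = √(L² − r² sin²θ) = 0.1853 m.
|ω_rod| = r ω |cosθ| / √(L² − r² sin²θ) = 0.0493·4.838·0.38591/0.1853 = 0.49673 rad/s.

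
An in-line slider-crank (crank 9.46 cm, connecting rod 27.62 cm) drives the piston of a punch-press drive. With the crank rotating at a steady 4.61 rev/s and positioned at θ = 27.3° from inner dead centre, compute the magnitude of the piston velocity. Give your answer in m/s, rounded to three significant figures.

1.64

ω = 2π·4.61 = 28.97 rad/s
For an in-line slider-crank, x = r cosθ + √(L² − r² sin²θ), so v = −rω sinθ·[1 + r cosθ/√(L² − r² sin²θ)].
With r = 0.0946 m, L = 0.2762 m, θ = 27.3°: √(L² − r² sin²θ) = 0.27277 m.
v = −0.0946·28.97·0.45865·[1 + 0.0946·0.88862/0.27277] = -1.6441 m/s.
|v| = 1.6441 m/s.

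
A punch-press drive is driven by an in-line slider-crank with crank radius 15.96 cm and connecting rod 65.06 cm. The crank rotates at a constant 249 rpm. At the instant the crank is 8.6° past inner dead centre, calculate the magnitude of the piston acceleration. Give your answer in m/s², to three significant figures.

133

ω = 2π·249/60 = 26.08 rad/s
x(θ) = r cosθ + √(L² − r² sin²θ); with ω constant, a = ω²·d²x/dθ².
d²x/dθ² = −r cosθ − r²(cos2θ)/√u − r⁴ sin²2θ/(4u^{3/2}),  u = L² − r² sin²θ = 0.422711 m².
Substituting r = 0.1596 m, L = 0.6506 m, θ = 8.6°: d²x/dθ² = -0.19528 m.
a = ω²·d²x/dθ² = (26.08)²·(-0.19528) = -132.78 m/s²;  |a| = 132.78 m/s².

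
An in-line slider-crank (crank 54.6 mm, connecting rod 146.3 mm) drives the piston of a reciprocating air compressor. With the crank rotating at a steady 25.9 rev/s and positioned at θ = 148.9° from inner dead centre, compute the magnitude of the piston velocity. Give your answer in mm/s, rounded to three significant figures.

ω = 2π·25.9 = 162.7 rad/s
For an in-line slider-crank, x = r cosθ + √(L² − r² sin²θ), so v = −rω sinθ·[1 + r cosθ/√(L² − r² sin²θ)].
With r = 0.0546 m, L = 0.1463 m, θ = 148.9°: √(L² − r² sin²θ) = 0.14356 m.
v = −0.0546·162.7·0.51653·[1 + 0.0546·-0.85627/0.14356] = -3.0949 m/s.
|v| = 3.0949 m/s = 3094.9 mm/s.

3090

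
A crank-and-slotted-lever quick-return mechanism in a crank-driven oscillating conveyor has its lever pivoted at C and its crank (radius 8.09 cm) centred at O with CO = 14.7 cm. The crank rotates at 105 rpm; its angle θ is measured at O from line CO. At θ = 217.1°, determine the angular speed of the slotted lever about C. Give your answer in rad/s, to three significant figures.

3.52

ω = 11 rad/s (from 105 rpm).
Crank pin A relative to C: A = (d + r cosθ, r sinθ); lever angle φ = atan2(r sinθ, d + r cosθ).
Differentiating tanφ: φ̇ = rω(d cosθ + r)/(d² + r² + 2dr cosθ).
d² + r² + 2dr cosθ = |CA|² = 0.0091836 m²;  d cosθ + r = -0.036345 m.
|ω_lever| = |0.0809·11·-0.036345| / 0.0091836 = 3.5204 rad/s.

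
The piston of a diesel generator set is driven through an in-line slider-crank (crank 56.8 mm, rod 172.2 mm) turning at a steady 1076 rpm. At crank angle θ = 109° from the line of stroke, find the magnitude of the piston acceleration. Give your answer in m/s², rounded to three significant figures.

ω = 2π·1076/60 = 112.7 rad/s
x(θ) = r cosθ + √(L² − r² sin²θ); with ω constant, a = ω²·d²x/dθ².
d²x/dθ² = −r cosθ − r²(cos2θ)/√u − r⁴ sin²2θ/(4u^{3/2}),  u = L² − r² sin²θ = 0.0267686 m².
Substituting r = 0.0568 m, L = 0.1722 m, θ = 109°: d²x/dθ² = +0.033806 m.
a = ω²·d²x/dθ² = (112.7)²·(+0.033806) = +429.21 m/s²;  |a| = 429.21 m/s².

429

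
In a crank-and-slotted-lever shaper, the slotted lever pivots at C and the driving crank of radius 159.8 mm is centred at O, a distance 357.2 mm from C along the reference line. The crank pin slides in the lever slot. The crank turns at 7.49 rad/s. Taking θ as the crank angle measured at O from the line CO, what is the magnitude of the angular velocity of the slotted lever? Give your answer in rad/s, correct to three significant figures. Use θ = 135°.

1.53

ω = 7.49 rad/s
Crank pin A relative to C: A = (d + r cosθ, r sinθ); lever angle φ = atan2(r sinθ, d + r cosθ).
Differentiating tanφ: φ̇ = rω(d cosθ + r)/(d² + r² + 2dr cosθ).
d² + r² + 2dr cosθ = |CA|² = 0.0724038 m²;  d cosθ + r = -0.092779 m.
|ω_lever| = |0.1598·7.49·-0.092779| / 0.0724038 = 1.5337 rad/s.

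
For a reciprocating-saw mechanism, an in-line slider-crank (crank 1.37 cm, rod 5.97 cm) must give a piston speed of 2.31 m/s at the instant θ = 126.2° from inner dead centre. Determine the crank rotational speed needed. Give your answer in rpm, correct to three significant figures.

For an in-line slider-crank, |v_piston| = rω|sinθ|·[1 + r cosθ/√(L² − r² sin²θ)].
With r = 0.0137 m, L = 0.0597 m, θ = 126.2°: the bracketed kinematic factor |dx/dθ| = 0.0095306 m.
ω = v/|dx/dθ| = 2.31/0.0095306 = 242.38 rad/s.
N = 60ω/(2π) = 2314.5 rpm.

2310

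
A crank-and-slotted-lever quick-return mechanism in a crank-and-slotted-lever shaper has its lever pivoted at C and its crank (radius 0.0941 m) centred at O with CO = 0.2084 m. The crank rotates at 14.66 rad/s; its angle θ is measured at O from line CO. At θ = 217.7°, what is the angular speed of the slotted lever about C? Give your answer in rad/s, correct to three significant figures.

4.59

ω = 14.66 rad/s
Crank pin A relative to C: A = (d + r cosθ, r sinθ); lever angle φ = atan2(r sinθ, d + r cosθ).
Differentiating tanφ: φ̇ = rω(d cosθ + r)/(d² + r² + 2dr cosθ).
d² + r² + 2dr cosθ = |CA|² = 0.0212529 m²;  d cosθ + r = -0.070791 m.
|ω_lever| = |0.0941·14.66·-0.070791| / 0.0212529 = 4.595 rad/s.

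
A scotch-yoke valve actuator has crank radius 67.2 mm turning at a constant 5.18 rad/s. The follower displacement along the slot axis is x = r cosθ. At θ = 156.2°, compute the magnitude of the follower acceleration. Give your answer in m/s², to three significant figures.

ω = 5.18 rad/s
x = r cosθ ⇒ ẍ = −rω² cosθ (ω constant).
|a| = rω²|cosθ| = 0.0672·(5.18)²·|cos 156.2°| = 1.6498 m/s².

1.65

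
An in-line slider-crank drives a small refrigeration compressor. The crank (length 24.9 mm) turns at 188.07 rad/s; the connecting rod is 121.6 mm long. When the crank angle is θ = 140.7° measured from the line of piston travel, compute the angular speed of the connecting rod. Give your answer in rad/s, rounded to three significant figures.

ω = 188.1 rad/s
The rod makes angle φ with the slider axis where L sinφ = r sinθ; differentiating, L cosφ·φ̇ = r ω cosθ.
L cosφ = √(L² − r² sin²θ) = 0.12057 m.
|ω_rod| = r ω |cosθ| / √(L² − r² sin²θ) = 0.0249·188.1·0.77384/0.12057 = 30.055 rad/s.

30.1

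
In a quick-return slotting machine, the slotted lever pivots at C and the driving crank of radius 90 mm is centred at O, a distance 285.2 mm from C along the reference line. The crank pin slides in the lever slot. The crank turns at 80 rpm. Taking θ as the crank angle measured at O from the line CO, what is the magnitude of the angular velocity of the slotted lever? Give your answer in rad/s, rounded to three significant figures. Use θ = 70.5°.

1.31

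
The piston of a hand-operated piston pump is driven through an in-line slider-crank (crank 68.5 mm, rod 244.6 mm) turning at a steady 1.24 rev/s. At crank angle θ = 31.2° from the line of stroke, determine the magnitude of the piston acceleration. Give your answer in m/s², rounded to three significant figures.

4.12

ω = 2π·1.24 = 7.791 rad/s
x(θ) = r cosθ + √(L² − r² sin²θ); with ω constant, a = ω²·d²x/dθ².
d²x/dθ² = −r cosθ − r²(cos2θ)/√u − r⁴ sin²2θ/(4u^{3/2}),  u = L² − r² sin²θ = 0.05857 m².
Substituting r = 0.0685 m, L = 0.2446 m, θ = 31.2°: d²x/dθ² = -0.06788 m.
a = ω²·d²x/dθ² = (7.791)²·(-0.06788) = -4.1205 m/s²;  |a| = 4.1205 m/s².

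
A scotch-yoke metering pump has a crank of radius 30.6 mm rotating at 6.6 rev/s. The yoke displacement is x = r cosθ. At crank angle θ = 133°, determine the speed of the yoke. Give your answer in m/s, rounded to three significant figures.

0.928

ω = 41.47 rad/s (from 6.6 rev/s).
x = r cosθ ⇒ ẋ = −rω sinθ.
|v| = rω|sinθ| = 0.0306·41.47·|sin 133°| = 0.92805 m/s.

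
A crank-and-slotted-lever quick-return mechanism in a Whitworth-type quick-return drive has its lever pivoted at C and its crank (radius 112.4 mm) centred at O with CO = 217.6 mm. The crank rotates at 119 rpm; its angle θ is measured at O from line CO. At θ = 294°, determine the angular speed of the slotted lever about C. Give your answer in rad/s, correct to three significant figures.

ω = 12.46 rad/s (from 119 rpm).
Crank pin A relative to C: A = (d + r cosθ, r sinθ); lever angle φ = atan2(r sinθ, d + r cosθ).
Differentiating tanφ: φ̇ = rω(d cosθ + r)/(d² + r² + 2dr cosθ).
d² + r² + 2dr cosθ = |CA|² = 0.0798796 m²;  d cosθ + r = +0.20091 m.
|ω_lever| = |0.1124·12.46·+0.20091| / 0.0798796 = 3.5229 rad/s.

3.52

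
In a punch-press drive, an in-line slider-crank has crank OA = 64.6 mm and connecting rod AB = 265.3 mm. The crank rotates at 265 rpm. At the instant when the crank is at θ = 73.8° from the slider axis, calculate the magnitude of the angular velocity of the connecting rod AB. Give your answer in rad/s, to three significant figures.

ω = 27.75 rad/s (converted from 265 rpm).
The rod makes angle φ with the slider axis where L sinφ = r sinθ; differentiating, L cosφ·φ̇ = r ω cosθ.
L cosφ = √(L² − r² sin²θ) = 0.25795 m.
|ω_rod| = r ω |cosθ| / √(L² − r² sin²θ) = 0.0646·27.75·0.27899/0.25795 = 1.939 rad/s.

1.94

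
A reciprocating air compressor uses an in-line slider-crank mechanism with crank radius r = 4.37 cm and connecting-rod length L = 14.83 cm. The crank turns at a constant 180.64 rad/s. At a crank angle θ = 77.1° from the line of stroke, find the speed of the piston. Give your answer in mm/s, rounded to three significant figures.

ω = 180.6 rad/s
For an in-line slider-crank, x = r cosθ + √(L² − r² sin²θ), so v = −rω sinθ·[1 + r cosθ/√(L² − r² sin²θ)].
With r = 0.0437 m, L = 0.1483 m, θ = 77.1°: √(L² − r² sin²θ) = 0.14205 m.
v = −0.0437·180.6·0.97476·[1 + 0.0437·0.22325/0.14205] = -8.2232 m/s.
|v| = 8.2232 m/s = 8223.2 mm/s.

8220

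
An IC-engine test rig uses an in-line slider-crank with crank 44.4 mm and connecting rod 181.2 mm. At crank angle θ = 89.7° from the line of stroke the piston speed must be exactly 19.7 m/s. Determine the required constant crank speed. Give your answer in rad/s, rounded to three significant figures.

443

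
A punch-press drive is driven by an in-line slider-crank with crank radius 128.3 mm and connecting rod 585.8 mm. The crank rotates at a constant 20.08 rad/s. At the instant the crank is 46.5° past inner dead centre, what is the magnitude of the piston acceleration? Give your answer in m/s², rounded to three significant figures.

35.1

ω = 20.08 rad/s
x(θ) = r cosθ + √(L² − r² sin²θ); with ω constant, a = ω²·d²x/dθ².
d²x/dθ² = −r cosθ − r²(cos2θ)/√u − r⁴ sin²2θ/(4u^{3/2}),  u = L² − r² sin²θ = 0.3345 m².
Substituting r = 0.1283 m, L = 0.5858 m, θ = 46.5°: d²x/dθ² = -0.087176 m.
a = ω²·d²x/dθ² = (20.08)²·(-0.087176) = -35.15 m/s²;  |a| = 35.15 m/s².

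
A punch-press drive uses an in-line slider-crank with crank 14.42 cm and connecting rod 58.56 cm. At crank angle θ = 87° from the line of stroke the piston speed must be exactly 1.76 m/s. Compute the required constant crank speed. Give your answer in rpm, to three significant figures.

115

For an in-line slider-crank, |v_piston| = rω|sinθ|·[1 + r cosθ/√(L² − r² sin²θ)].
With r = 0.1442 m, L = 0.5856 m, θ = 87°: the bracketed kinematic factor |dx/dθ| = 0.14592 m.
ω = v/|dx/dθ| = 1.76/0.14592 = 12.062 rad/s.
N = 60ω/(2π) = 115.18 rpm.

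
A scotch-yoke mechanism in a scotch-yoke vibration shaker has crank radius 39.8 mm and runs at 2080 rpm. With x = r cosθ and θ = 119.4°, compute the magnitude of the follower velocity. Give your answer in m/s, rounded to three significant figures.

ω = 217.8 rad/s (from 2080 rpm).
x = r cosθ ⇒ ẋ = −rω sinθ.
|v| = rω|sinθ| = 0.0398·217.8·|sin 119.4°| = 7.5527 m/s.

7.55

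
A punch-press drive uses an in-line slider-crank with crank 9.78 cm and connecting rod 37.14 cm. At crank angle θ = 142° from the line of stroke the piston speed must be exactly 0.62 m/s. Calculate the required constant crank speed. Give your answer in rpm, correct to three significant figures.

125

For an in-line slider-crank, |v_piston| = rω|sinθ|·[1 + r cosθ/√(L² − r² sin²θ)].
With r = 0.0978 m, L = 0.3714 m, θ = 142°: the bracketed kinematic factor |dx/dθ| = 0.04755 m.
ω = v/|dx/dθ| = 0.62/0.04755 = 13.039 rad/s.
N = 60ω/(2π) = 124.51 rpm.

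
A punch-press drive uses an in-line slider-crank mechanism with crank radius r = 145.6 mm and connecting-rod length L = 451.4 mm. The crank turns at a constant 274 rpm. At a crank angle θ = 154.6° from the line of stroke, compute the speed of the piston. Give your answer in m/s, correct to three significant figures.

ω = 2π·274/60 = 28.69 rad/s
For an in-line slider-crank, x = r cosθ + √(L² − r² sin²θ), so v = −rω sinθ·[1 + r cosθ/√(L² − r² sin²θ)].
With r = 0.1456 m, L = 0.4514 m, θ = 154.6°: √(L² − r² sin²θ) = 0.44706 m.
v = −0.1456·28.69·0.42894·[1 + 0.1456·-0.90334/0.44706] = -1.2648 m/s.
|v| = 1.2648 m/s.

1.26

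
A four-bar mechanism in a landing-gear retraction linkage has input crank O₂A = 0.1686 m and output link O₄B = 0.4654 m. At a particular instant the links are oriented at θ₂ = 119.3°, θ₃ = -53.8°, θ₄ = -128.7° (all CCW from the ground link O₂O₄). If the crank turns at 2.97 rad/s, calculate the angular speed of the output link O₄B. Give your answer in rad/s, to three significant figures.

0.134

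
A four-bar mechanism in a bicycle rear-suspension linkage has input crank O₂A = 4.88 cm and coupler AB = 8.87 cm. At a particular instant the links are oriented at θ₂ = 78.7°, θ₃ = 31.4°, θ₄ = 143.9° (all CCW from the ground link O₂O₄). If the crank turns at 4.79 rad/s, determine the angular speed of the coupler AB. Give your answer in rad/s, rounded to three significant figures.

2.59

ω₂ = 4.79 rad/s
Differentiating the loop-closure r₂e^{iθ₂}+r₃e^{iθ₃}=r₁+r₄e^{iθ₄} gives r₂ω₂e^{iθ₂}+r₃ω₃e^{iθ₃}=r₄ω₄e^{iθ₄}.
Eliminating the other unknown: ω₃ = r₂ω₂ sin(θ₄−θ₂) / [r₃ sin(θ₃−θ₄)].
Numerator sine = +0.90778; denominator sine = -0.92388.
Result = 0.0488·4.79·(+0.90778) / (0.0887·(-0.92388)) = -2.5894 rad/s; magnitude 2.5894 rad/s.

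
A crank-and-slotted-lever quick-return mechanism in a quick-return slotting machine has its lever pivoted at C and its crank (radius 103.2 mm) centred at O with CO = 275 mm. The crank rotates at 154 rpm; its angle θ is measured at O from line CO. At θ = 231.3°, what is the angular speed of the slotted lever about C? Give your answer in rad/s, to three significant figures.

2.25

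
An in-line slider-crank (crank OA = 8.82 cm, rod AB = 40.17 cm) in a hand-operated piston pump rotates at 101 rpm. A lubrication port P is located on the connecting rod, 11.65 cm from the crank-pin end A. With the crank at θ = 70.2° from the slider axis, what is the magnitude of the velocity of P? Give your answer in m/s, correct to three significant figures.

0.925

ω = 10.58 rad/s.  Crank-pin speed |V_A| = rω = 0.93286 m/s, perpendicular to OA.
Rod angle: sinφ = −(r/L) sinθ ⇒ φ = -11.922°; ω_rod = −rω cosθ/√(L²−r²sin²θ) = -0.80399 rad/s.
V_P = V_A + ω_rod × AP, with AP = 0.1165 m along the rod.
Components: V_Px = −rω sinθ − a·ω_rod·sinφ = -0.89706 m/s;  V_Py = rω cosθ + a·ω_rod·cosφ = +0.22435 m/s.
|V_P| = √(V_Px² + V_Py²) = 0.92469 m/s.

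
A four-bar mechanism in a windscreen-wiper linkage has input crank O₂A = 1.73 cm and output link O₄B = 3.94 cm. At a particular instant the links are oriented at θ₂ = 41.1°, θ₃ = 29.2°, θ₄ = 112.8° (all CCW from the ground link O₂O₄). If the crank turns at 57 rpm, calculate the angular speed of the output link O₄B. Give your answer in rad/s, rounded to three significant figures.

0.544

ω₂ = 5.969 rad/s (from 57 rpm).
Differentiating the loop-closure r₂e^{iθ₂}+r₃e^{iθ₃}=r₁+r₄e^{iθ₄} gives r₂ω₂e^{iθ₂}+r₃ω₃e^{iθ₃}=r₄ω₄e^{iθ₄}.
Eliminating the other unknown: ω₄ = r₂ω₂ sin(θ₂−θ₃) / [r₄ sin(θ₄−θ₃)].
Numerator sine = +0.20620; denominator sine = +0.99377.
Result = 0.0173·5.969·(+0.20620) / (0.0394·(+0.99377)) = +0.54383 rad/s; magnitude 0.54383 rad/s.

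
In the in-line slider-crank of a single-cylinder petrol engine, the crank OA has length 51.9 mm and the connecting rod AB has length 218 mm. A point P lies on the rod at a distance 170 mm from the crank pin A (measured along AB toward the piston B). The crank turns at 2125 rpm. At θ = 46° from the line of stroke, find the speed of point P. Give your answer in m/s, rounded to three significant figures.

9.56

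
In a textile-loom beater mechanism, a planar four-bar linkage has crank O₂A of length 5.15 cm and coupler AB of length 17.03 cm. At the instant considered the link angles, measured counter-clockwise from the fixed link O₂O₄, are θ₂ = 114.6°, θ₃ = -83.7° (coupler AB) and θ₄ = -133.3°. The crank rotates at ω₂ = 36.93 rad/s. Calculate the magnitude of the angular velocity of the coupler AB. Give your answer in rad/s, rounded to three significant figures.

13.6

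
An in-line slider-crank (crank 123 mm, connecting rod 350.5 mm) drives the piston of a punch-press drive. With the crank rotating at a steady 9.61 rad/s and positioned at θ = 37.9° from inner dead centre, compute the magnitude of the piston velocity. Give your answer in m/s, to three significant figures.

0.932

ω = 9.61 rad/s
For an in-line slider-crank, x = r cosθ + √(L² − r² sin²θ), so v = −rω sinθ·[1 + r cosθ/√(L² − r² sin²θ)].
With r = 0.123 m, L = 0.3505 m, θ = 37.9°: √(L² − r² sin²θ) = 0.34226 m.
v = −0.123·9.61·0.61429·[1 + 0.123·0.78908/0.34226] = -0.93201 m/s.
|v| = 0.93201 m/s.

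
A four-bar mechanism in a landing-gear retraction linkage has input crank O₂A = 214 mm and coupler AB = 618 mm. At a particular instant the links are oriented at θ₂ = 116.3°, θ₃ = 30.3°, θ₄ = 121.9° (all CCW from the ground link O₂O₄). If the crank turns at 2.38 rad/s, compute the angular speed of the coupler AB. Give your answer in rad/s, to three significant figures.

ω₂ = 2.38 rad/s
Differentiating the loop-closure r₂e^{iθ₂}+r₃e^{iθ₃}=r₁+r₄e^{iθ₄} gives r₂ω₂e^{iθ₂}+r₃ω₃e^{iθ₃}=r₄ω₄e^{iθ₄}.
Eliminating the other unknown: ω₃ = r₂ω₂ sin(θ₄−θ₂) / [r₃ sin(θ₃−θ₄)].
Numerator sine = +0.09758; denominator sine = -0.99961.
Result = 0.214·2.38·(+0.09758) / (0.618·(-0.99961)) = -0.080454 rad/s; magnitude 0.080454 rad/s.

0.0805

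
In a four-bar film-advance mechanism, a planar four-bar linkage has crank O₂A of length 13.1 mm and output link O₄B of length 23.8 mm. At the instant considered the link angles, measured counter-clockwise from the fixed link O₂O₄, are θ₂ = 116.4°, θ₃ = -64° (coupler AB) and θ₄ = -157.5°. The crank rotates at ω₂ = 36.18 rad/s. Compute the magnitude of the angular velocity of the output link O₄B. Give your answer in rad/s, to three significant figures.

0.139

ω₂ = 36.18 rad/s
Differentiating the loop-closure r₂e^{iθ₂}+r₃e^{iθ₃}=r₁+r₄e^{iθ₄} gives r₂ω₂e^{iθ₂}+r₃ω₃e^{iθ₃}=r₄ω₄e^{iθ₄}.
Eliminating the other unknown: ω₄ = r₂ω₂ sin(θ₂−θ₃) / [r₄ sin(θ₄−θ₃)].
Numerator sine = -0.00698; denominator sine = -0.99813.
Result = 0.0131·36.18·(-0.00698) / (0.0238·(-0.99813)) = +0.13929 rad/s; magnitude 0.13929 rad/s.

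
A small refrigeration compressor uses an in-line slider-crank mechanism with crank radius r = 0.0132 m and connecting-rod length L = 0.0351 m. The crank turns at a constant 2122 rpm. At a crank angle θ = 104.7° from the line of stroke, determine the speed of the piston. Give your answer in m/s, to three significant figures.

2.55

ω = 2π·2122/60 = 222.2 rad/s
For an in-line slider-crank, x = r cosθ + √(L² − r² sin²θ), so v = −rω sinθ·[1 + r cosθ/√(L² − r² sin²θ)].
With r = 0.0132 m, L = 0.0351 m, θ = 104.7°: √(L² − r² sin²θ) = 0.032695 m.
v = −0.0132·222.2·0.96727·[1 + 0.0132·-0.25376/0.032695] = -2.5466 m/s.
|v| = 2.5466 m/s.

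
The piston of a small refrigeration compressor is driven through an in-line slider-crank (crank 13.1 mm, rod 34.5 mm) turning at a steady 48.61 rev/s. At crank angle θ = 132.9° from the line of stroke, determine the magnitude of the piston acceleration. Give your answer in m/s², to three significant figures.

848

ω = 2π·48.6 = 305.4 rad/s
x(θ) = r cosθ + √(L² − r² sin²θ); with ω constant, a = ω²·d²x/dθ².
d²x/dθ² = −r cosθ − r²(cos2θ)/√u − r⁴ sin²2θ/(4u^{3/2}),  u = L² − r² sin²θ = 0.00109816 m².
Substituting r = 0.0131 m, L = 0.0345 m, θ = 132.9°: d²x/dθ² = +0.0090955 m.
a = ω²·d²x/dθ² = (305.4)²·(+0.0090955) = +848.47 m/s²;  |a| = 848.47 m/s².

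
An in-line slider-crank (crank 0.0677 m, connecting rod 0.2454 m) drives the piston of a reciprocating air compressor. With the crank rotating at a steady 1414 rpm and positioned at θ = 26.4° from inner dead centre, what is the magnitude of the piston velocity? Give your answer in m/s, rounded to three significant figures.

5.57

ω = 2π·1414/60 = 148.1 rad/s
For an in-line slider-crank, x = r cosθ + √(L² − r² sin²θ), so v = −rω sinθ·[1 + r cosθ/√(L² − r² sin²θ)].
With r = 0.0677 m, L = 0.2454 m, θ = 26.4°: √(L² − r² sin²θ) = 0.24355 m.
v = −0.0677·148.1·0.44464·[1 + 0.0677·0.89571/0.24355] = -5.5671 m/s.
|v| = 5.5671 m/s.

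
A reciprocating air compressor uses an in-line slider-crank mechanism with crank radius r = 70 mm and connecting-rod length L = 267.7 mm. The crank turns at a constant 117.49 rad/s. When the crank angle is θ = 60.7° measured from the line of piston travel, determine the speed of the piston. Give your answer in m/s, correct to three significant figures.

8.11

ω = 117.5 rad/s
For an in-line slider-crank, x = r cosθ + √(L² − r² sin²θ), so v = −rω sinθ·[1 + r cosθ/√(L² − r² sin²θ)].
With r = 0.07 m, L = 0.2677 m, θ = 60.7°: √(L² − r² sin²θ) = 0.26065 m.
v = −0.07·117.5·0.87207·[1 + 0.07·0.48938/0.26065] = -8.1148 m/s.
|v| = 8.1148 m/s.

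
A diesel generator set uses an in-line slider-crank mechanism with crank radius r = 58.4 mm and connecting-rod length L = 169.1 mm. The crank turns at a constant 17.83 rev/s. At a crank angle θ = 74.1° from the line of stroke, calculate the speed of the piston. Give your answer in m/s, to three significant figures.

6.92

ω = 2π·17.8 = 112 rad/s
For an in-line slider-crank, x = r cosθ + √(L² − r² sin²θ), so v = −rω sinθ·[1 + r cosθ/√(L² − r² sin²θ)].
With r = 0.0584 m, L = 0.1691 m, θ = 74.1°: √(L² − r² sin²θ) = 0.1595 m.
v = −0.0584·112·0.96174·[1 + 0.0584·0.27396/0.1595] = -6.9234 m/s.
|v| = 6.9234 m/s.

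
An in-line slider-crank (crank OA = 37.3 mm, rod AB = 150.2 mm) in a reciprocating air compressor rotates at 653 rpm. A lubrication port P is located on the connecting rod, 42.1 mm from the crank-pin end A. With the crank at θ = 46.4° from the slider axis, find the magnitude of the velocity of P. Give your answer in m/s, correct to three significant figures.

ω = 68.38 rad/s.  Crank-pin speed |V_A| = rω = 2.5506 m/s, perpendicular to OA.
Rod angle: sinφ = −(r/L) sinθ ⇒ φ = -10.360°; ω_rod = −rω cosθ/√(L²−r²sin²θ) = -11.905 rad/s.
V_P = V_A + ω_rod × AP, with AP = 0.0421 m along the rod.
Components: V_Px = −rω sinθ − a·ω_rod·sinφ = -1.9372 m/s;  V_Py = rω cosθ + a·ω_rod·cosφ = +1.2659 m/s.
|V_P| = √(V_Px² + V_Py²) = 2.3142 m/s.

2.31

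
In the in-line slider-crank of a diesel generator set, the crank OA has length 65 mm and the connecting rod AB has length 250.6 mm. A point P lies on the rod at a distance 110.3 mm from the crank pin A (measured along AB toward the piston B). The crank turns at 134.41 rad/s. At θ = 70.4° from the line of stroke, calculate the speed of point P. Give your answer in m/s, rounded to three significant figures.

ω = 134.4 rad/s.  Crank-pin speed |V_A| = rω = 8.7367 m/s, perpendicular to OA.
Rod angle: sinφ = −(r/L) sinθ ⇒ φ = -14.143°; ω_rod = −rω cosθ/√(L²−r²sin²θ) = -12.06 rad/s.
V_P = V_A + ω_rod × AP, with AP = 0.1103 m along the rod.
Components: V_Px = −rω sinθ − a·ω_rod·sinφ = -8.5555 m/s;  V_Py = rω cosθ + a·ω_rod·cosφ = +1.6408 m/s.
|V_P| = √(V_Px² + V_Py²) = 8.7114 m/s.

8.71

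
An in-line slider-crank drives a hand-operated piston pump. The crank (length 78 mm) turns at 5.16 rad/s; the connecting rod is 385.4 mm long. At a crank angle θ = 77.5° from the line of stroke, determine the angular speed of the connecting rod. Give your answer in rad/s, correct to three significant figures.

ω = 5.16 rad/s
The rod makes angle φ with the slider axis where L sinφ = r sinθ; differentiating, L cosφ·φ̇ = r ω cosθ.
L cosφ = √(L² − r² sin²θ) = 0.3778 m.
|ω_rod| = r ω |cosθ| / √(L² − r² sin²θ) = 0.078·5.16·0.21644/0.3778 = 0.23058 rad/s.

0.231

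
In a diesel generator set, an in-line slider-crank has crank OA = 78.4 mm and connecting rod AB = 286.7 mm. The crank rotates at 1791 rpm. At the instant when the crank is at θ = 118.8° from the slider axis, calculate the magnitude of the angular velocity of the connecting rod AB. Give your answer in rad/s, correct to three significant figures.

25.4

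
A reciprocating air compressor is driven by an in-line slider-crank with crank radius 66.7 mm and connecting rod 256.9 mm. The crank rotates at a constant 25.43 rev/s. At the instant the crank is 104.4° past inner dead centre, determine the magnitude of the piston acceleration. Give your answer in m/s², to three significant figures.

822

ω = 2π·25.4 = 159.8 rad/s
x(θ) = r cosθ + √(L² − r² sin²θ); with ω constant, a = ω²·d²x/dθ².
d²x/dθ² = −r cosθ − r²(cos2θ)/√u − r⁴ sin²2θ/(4u^{3/2}),  u = L² − r² sin²θ = 0.0618239 m².
Substituting r = 0.0667 m, L = 0.2569 m, θ = 104.4°: d²x/dθ² = +0.032192 m.
a = ω²·d²x/dθ² = (159.8)²·(+0.032192) = +821.87 m/s²;  |a| = 821.87 m/s².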